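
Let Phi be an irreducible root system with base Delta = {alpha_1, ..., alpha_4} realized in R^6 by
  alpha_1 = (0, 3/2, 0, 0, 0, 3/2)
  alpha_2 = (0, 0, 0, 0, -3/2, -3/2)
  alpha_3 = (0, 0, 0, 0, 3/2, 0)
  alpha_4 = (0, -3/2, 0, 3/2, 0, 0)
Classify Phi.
Compute the Cartan integers a_ij = 2(alpha_i, alpha_j)/(alpha_j, alpha_j); the resulting 4x4 Cartan matrix is
[[2, -1, 0, -1], [-1, 2, -2, 0], [0, -1, 2, 0], [-1, 0, 0, 2]].
The roots have two lengths (squared-length ratio 2:1); the short ones are alpha_{3}. The associated Dynkin diagram is a chain of 4 nodes with a double edge at one end; the terminal node there is the unique short simple root (B_4), so the type is B_4 (the algebra so(9)).

B4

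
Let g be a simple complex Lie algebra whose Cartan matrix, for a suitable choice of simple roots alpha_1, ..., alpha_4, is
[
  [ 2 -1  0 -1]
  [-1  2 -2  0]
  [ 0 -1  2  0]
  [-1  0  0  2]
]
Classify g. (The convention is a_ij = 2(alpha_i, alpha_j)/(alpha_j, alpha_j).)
The matrix has rank 4 with 2's on the diagonal. Reading the off-diagonal entries as Dynkin edges (a single edge where a_ij = a_ji = -1; a double or triple edge where a_ij * a_ji = 2 or 3), the diagram is a chain of 4 nodes with a double edge at one end; the terminal node there is the unique short simple root (B_4). One simple-root ordering that puts it in standard form is (alpha_4, alpha_1, alpha_2, alpha_3). So the algebra is type B_4, i.e. so(9).

type B_4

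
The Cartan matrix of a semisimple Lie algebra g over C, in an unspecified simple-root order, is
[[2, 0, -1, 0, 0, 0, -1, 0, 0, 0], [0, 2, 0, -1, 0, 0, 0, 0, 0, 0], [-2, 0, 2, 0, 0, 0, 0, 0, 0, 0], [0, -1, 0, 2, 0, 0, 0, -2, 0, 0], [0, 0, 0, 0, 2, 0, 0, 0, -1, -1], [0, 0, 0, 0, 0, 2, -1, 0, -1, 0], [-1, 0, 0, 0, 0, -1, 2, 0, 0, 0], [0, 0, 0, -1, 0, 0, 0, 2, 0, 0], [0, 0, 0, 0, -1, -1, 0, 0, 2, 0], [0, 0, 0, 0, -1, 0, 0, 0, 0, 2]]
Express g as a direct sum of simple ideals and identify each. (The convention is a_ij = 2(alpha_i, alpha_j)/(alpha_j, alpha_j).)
type B_3 + type C_7

The diagram associated to this matrix has two connected components: the simple roots {alpha_2, alpha_4, alpha_8} form a chain of 3 nodes with a double edge at one end; the terminal node there is the unique short simple root (B_3), and {alpha_1, alpha_3, alpha_5, alpha_6, alpha_7, alpha_9, alpha_10} form a chain of 7 nodes with a double edge at one end; the terminal node there is the unique long simple root (C_7). A semisimple Lie algebra decomposes uniquely as the direct sum of simple ideals, one per connected component of its Dynkin diagram, so g ≅ B_3 ⊕ C_7 (dimension 21 + 105 = 126).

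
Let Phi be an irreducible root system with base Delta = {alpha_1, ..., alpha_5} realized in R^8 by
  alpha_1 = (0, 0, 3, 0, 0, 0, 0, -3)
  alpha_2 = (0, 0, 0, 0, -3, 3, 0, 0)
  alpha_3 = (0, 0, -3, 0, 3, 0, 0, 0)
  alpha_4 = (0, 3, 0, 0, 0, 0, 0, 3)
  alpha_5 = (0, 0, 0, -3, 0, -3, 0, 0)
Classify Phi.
type A_5

Compute the Cartan integers a_ij = 2(alpha_i, alpha_j)/(alpha_j, alpha_j); the resulting 5x5 Cartan matrix is
[[2, 0, -1, -1, 0], [0, 2, -1, 0, -1], [-1, -1, 2, 0, 0], [-1, 0, 0, 2, 0], [0, -1, 0, 0, 2]].
All simple roots have the same length, so the diagram is simply laced. The associated Dynkin diagram is a chain of 5 nodes with single edges (A_5), so the type is A_5 (the algebra sl(6)).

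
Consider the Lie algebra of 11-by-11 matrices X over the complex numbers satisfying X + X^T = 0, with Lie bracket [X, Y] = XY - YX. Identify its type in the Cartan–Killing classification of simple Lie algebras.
B5

This is so(11) with 11 odd, which has dimension 11(11-1)/2 = 55 and rank (11-1)/2 = 5. In the classification of classical Lie algebras, the orthogonal algebra so(2n+1) in an odd number of variables has type B_n; here n = 5, so the Dynkin diagram is a chain of 5 nodes with a double edge at one end; the terminal node there is the unique short simple root (B_5). Hence the type is B_5.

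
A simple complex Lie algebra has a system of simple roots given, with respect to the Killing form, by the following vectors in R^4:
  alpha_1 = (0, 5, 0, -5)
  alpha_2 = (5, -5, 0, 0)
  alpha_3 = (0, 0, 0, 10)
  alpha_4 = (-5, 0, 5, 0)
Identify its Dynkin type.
Compute the Cartan integers a_ij = 2(alpha_i, alpha_j)/(alpha_j, alpha_j); the resulting 4x4 Cartan matrix is
[[2, -1, -1, 0], [-1, 2, 0, -1], [-2, 0, 2, 0], [0, -1, 0, 2]].
The roots have two lengths (squared-length ratio 2:1); the short ones are alpha_{1,2,4}. The associated Dynkin diagram is a chain of 4 nodes with a double edge at one end; the terminal node there is the unique long simple root (C_4), so the type is C_4 (the algebra sp(8)).

C4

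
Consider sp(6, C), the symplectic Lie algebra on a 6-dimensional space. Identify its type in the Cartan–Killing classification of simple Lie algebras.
This is sp(6), which has dimension 6(6+1)/2 = 21 and rank 6/2 = 3. In the classification of classical Lie algebras, the symplectic algebra sp(2n) has type C_n; here n = 3, so the Dynkin diagram is a chain of 3 nodes with a double edge at one end; the terminal node there is the unique long simple root (C_3). Hence the type is C_3.

C_3 (sp(6))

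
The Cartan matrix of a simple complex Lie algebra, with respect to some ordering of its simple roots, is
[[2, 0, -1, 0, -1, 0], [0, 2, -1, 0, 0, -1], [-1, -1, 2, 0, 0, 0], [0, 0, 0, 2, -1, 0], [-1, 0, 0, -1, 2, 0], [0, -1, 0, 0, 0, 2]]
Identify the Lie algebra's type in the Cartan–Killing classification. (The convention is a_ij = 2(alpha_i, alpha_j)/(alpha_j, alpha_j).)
The matrix has rank 6 with 2's on the diagonal. Reading the off-diagonal entries as Dynkin edges (a single edge where a_ij = a_ji = -1; a double or triple edge where a_ij * a_ji = 2 or 3), the diagram is a chain of 6 nodes with single edges (A_6). One simple-root ordering that puts it in standard form is (alpha_4, alpha_5, alpha_1, alpha_3, alpha_2, alpha_6). So the algebra is type A_6, i.e. sl(7).

A_6 (sl(7))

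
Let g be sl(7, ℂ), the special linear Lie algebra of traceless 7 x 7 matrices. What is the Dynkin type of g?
This is sl(7), which has dimension 7^2 - 1 = 48 and rank 7 - 1 = 6 (a Cartan subalgebra is the diagonal traceless matrices). In the classification of classical Lie algebras, the special linear algebra sl(n+1) has type A_n; here n = 6, so the Dynkin diagram is a chain of 6 nodes with single edges (A_6). Hence the type is A_6.

A_6 (sl(7))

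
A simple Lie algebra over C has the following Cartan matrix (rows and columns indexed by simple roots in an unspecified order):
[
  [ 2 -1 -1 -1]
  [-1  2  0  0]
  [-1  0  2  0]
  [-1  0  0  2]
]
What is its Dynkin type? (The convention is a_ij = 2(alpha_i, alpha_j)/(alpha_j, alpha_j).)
The matrix has rank 4 with 2's on the diagonal. Reading the off-diagonal entries as Dynkin edges (a single edge where a_ij = a_ji = -1; a double or triple edge where a_ij * a_ji = 2 or 3), the diagram is a chain of 2 nodes with a fork of two nodes at one end (D_4). One simple-root ordering that puts it in standard form is (alpha_3, alpha_1, alpha_4, alpha_2). So the algebra is type D_4, i.e. so(8).

D4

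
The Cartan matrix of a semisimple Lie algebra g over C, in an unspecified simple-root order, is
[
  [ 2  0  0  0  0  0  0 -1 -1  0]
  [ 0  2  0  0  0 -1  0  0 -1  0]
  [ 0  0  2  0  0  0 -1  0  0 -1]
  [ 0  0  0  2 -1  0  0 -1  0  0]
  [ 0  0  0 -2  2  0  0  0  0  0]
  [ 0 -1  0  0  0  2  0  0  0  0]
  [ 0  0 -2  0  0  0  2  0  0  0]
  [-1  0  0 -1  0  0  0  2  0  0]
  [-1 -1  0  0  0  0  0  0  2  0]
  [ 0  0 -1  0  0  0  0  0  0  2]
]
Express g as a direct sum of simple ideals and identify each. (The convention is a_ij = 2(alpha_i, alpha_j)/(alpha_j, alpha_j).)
C_3 (sp(6)) + C_7 (sp(14))

The diagram associated to this matrix has two connected components: the simple roots {alpha_3, alpha_7, alpha_10} form a chain of 3 nodes with a double edge at one end; the terminal node there is the unique long simple root (C_3), and {alpha_1, alpha_2, alpha_4, alpha_5, alpha_6, alpha_8, alpha_9} form a chain of 7 nodes with a double edge at one end; the terminal node there is the unique long simple root (C_7). A semisimple Lie algebra decomposes uniquely as the direct sum of simple ideals, one per connected component of its Dynkin diagram, so g ≅ C_3 ⊕ C_7 (dimension 21 + 105 = 126).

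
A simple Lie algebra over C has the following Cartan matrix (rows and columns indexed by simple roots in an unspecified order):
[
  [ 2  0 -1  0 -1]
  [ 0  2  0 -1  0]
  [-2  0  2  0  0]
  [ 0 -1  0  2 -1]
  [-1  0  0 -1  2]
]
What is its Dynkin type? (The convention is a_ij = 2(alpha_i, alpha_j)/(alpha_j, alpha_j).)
C_5

The matrix has rank 5 with 2's on the diagonal. Reading the off-diagonal entries as Dynkin edges (a single edge where a_ij = a_ji = -1; a double or triple edge where a_ij * a_ji = 2 or 3), the diagram is a chain of 5 nodes with a double edge at one end; the terminal node there is the unique long simple root (C_5). One simple-root ordering that puts it in standard form is (alpha_2, alpha_4, alpha_5, alpha_1, alpha_3). So the algebra is type C_5, i.e. sp(10).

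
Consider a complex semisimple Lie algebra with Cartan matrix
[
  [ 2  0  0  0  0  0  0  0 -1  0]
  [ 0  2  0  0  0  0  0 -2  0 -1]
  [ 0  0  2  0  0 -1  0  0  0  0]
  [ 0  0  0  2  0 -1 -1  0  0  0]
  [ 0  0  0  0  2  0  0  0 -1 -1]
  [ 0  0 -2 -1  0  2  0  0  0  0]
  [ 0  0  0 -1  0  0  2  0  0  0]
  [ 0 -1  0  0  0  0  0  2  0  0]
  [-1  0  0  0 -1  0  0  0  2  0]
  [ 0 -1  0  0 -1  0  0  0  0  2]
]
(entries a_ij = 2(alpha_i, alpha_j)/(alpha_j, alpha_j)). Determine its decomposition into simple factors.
type B_4 + type B_6

The diagram associated to this matrix has two connected components: the simple roots {alpha_3, alpha_4, alpha_6, alpha_7} form a chain of 4 nodes with a double edge at one end; the terminal node there is the unique short simple root (B_4), and {alpha_1, alpha_2, alpha_5, alpha_8, alpha_9, alpha_10} form a chain of 6 nodes with a double edge at one end; the terminal node there is the unique short simple root (B_6). A semisimple Lie algebra decomposes uniquely as the direct sum of simple ideals, one per connected component of its Dynkin diagram, so g ≅ B_4 ⊕ B_6 (dimension 36 + 78 = 114).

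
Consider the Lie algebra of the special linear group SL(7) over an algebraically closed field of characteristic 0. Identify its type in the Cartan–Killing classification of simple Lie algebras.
This is sl(7), which has dimension 7^2 - 1 = 48 and rank 7 - 1 = 6 (a Cartan subalgebra is the diagonal traceless matrices). In the classification of classical Lie algebras, the special linear algebra sl(n+1) has type A_n; here n = 6, so the Dynkin diagram is a chain of 6 nodes with single edges (A_6). Hence the type is A_6.

A_6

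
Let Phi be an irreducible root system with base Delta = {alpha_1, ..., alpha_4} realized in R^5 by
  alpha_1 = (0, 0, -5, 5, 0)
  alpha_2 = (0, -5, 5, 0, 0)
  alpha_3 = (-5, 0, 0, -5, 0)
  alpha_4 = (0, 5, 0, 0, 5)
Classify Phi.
A_4 (sl(5))

Compute the Cartan integers a_ij = 2(alpha_i, alpha_j)/(alpha_j, alpha_j); the resulting 4x4 Cartan matrix is
[[2, -1, -1, 0], [-1, 2, 0, -1], [-1, 0, 2, 0], [0, -1, 0, 2]].
All simple roots have the same length, so the diagram is simply laced. The associated Dynkin diagram is a chain of 4 nodes with single edges (A_4), so the type is A_4 (the algebra sl(5)).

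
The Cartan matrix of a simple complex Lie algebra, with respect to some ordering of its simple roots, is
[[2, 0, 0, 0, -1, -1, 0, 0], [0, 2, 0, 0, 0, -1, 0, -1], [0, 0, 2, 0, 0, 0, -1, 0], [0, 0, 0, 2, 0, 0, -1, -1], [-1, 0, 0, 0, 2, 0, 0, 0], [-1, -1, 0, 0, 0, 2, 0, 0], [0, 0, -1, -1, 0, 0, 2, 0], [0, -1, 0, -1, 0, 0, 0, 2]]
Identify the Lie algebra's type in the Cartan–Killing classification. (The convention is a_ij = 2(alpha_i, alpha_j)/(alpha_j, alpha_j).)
A_8

The matrix has rank 8 with 2's on the diagonal. Reading the off-diagonal entries as Dynkin edges (a single edge where a_ij = a_ji = -1; a double or triple edge where a_ij * a_ji = 2 or 3), the diagram is a chain of 8 nodes with single edges (A_8). One simple-root ordering that puts it in standard form is (alpha_3, alpha_7, alpha_4, alpha_8, alpha_2, alpha_6, alpha_1, alpha_5). So the algebra is type A_8, i.e. sl(9).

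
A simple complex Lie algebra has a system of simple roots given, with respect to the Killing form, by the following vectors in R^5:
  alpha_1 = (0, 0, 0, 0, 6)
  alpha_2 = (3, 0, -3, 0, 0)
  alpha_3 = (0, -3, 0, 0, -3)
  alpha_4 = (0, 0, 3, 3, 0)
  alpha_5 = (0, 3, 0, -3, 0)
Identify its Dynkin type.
C_5

Compute the Cartan integers a_ij = 2(alpha_i, alpha_j)/(alpha_j, alpha_j); the resulting 5x5 Cartan matrix is
[[2, 0, -2, 0, 0], [0, 2, 0, -1, 0], [-1, 0, 2, 0, -1], [0, -1, 0, 2, -1], [0, 0, -1, -1, 2]].
The roots have two lengths (squared-length ratio 2:1); the short ones are alpha_{2,3,4,5}. The associated Dynkin diagram is a chain of 5 nodes with a double edge at one end; the terminal node there is the unique long simple root (C_5), so the type is C_5 (the algebra sp(10)).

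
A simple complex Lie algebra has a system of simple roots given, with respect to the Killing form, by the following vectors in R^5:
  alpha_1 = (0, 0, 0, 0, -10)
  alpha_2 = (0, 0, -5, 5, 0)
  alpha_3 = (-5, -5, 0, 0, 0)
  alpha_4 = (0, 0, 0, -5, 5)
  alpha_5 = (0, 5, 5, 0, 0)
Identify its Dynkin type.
type C_5

Compute the Cartan integers a_ij = 2(alpha_i, alpha_j)/(alpha_j, alpha_j); the resulting 5x5 Cartan matrix is
[[2, 0, 0, -2, 0], [0, 2, 0, -1, -1], [0, 0, 2, 0, -1], [-1, -1, 0, 2, 0], [0, -1, -1, 0, 2]].
The roots have two lengths (squared-length ratio 2:1); the short ones are alpha_{2,3,4,5}. The associated Dynkin diagram is a chain of 5 nodes with a double edge at one end; the terminal node there is the unique long simple root (C_5), so the type is C_5 (the algebra sp(10)).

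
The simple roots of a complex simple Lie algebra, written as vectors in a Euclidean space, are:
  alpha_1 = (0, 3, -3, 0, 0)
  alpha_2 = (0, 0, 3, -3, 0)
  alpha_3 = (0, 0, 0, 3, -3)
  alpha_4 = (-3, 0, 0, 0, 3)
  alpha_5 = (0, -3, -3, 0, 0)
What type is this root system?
Compute the Cartan integers a_ij = 2(alpha_i, alpha_j)/(alpha_j, alpha_j); the resulting 5x5 Cartan matrix is
[[2, -1, 0, 0, 0], [-1, 2, -1, 0, -1], [0, -1, 2, -1, 0], [0, 0, -1, 2, 0], [0, -1, 0, 0, 2]].
All simple roots have the same length, so the diagram is simply laced. The associated Dynkin diagram is a chain of 3 nodes with a fork of two nodes at one end (D_5), so the type is D_5 (the algebra so(10)).

D5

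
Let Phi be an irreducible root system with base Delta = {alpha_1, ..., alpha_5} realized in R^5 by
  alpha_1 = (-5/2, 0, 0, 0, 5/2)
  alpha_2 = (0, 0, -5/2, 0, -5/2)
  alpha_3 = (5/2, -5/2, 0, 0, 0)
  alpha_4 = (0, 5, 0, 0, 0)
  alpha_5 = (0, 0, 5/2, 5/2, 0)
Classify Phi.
Compute the Cartan integers a_ij = 2(alpha_i, alpha_j)/(alpha_j, alpha_j); the resulting 5x5 Cartan matrix is
[[2, -1, -1, 0, 0], [-1, 2, 0, 0, -1], [-1, 0, 2, -1, 0], [0, 0, -2, 2, 0], [0, -1, 0, 0, 2]].
The roots have two lengths (squared-length ratio 2:1); the short ones are alpha_{1,2,3,5}. The associated Dynkin diagram is a chain of 5 nodes with a double edge at one end; the terminal node there is the unique long simple root (C_5), so the type is C_5 (the algebra sp(10)).

C5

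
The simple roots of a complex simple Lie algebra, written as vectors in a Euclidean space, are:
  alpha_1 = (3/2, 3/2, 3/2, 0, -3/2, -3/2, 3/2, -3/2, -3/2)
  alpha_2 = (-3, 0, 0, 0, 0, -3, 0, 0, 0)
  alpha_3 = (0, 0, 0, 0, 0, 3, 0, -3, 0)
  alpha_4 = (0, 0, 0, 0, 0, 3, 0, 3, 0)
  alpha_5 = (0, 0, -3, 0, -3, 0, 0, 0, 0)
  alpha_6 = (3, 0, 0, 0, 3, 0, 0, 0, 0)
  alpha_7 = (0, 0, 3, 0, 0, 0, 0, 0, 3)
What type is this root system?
Compute the Cartan integers a_ij = 2(alpha_i, alpha_j)/(alpha_j, alpha_j); the resulting 7x7 Cartan matrix is
[[2, 0, 0, -1, 0, 0, 0], [0, 2, -1, -1, 0, -1, 0], [0, -1, 2, 0, 0, 0, 0], [-1, -1, 0, 2, 0, 0, 0], [0, 0, 0, 0, 2, -1, -1], [0, -1, 0, 0, -1, 2, 0], [0, 0, 0, 0, -1, 0, 2]].
All simple roots have the same length, so the diagram is simply laced. The associated Dynkin diagram is a chain of 6 nodes with one extra node attached to the third node from one end (E_7), so the type is E_7.

E7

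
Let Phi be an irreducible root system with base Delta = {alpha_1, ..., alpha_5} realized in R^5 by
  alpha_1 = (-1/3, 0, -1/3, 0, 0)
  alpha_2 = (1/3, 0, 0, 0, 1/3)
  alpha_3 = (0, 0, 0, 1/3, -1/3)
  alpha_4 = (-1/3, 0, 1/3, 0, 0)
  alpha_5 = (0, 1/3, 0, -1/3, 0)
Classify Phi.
type D_5

Compute the Cartan integers a_ij = 2(alpha_i, alpha_j)/(alpha_j, alpha_j); the resulting 5x5 Cartan matrix is
[[2, -1, 0, 0, 0], [-1, 2, -1, -1, 0], [0, -1, 2, 0, -1], [0, -1, 0, 2, 0], [0, 0, -1, 0, 2]].
All simple roots have the same length, so the diagram is simply laced. The associated Dynkin diagram is a chain of 3 nodes with a fork of two nodes at one end (D_5), so the type is D_5 (the algebra so(10)).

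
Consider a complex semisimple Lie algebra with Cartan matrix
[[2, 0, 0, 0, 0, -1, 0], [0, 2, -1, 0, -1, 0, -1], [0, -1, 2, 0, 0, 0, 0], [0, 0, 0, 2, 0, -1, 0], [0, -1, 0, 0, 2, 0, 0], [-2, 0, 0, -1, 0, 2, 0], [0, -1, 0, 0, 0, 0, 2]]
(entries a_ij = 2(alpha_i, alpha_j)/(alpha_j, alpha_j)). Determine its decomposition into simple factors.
B_3 + D_4

The diagram associated to this matrix has two connected components: the simple roots {alpha_1, alpha_4, alpha_6} form a chain of 3 nodes with a double edge at one end; the terminal node there is the unique short simple root (B_3), and {alpha_2, alpha_3, alpha_5, alpha_7} form a chain of 2 nodes with a fork of two nodes at one end (D_4). A semisimple Lie algebra decomposes uniquely as the direct sum of simple ideals, one per connected component of its Dynkin diagram, so g ≅ B_3 ⊕ D_4 (dimension 21 + 28 = 49).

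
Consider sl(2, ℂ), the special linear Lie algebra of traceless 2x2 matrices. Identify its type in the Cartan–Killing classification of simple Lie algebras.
A1

This is sl(2), which has dimension 2^2 - 1 = 3 and rank 2 - 1 = 1 (a Cartan subalgebra is the diagonal traceless matrices). In the classification of classical Lie algebras, the special linear algebra sl(n+1) has type A_n; here n = 1, so the Dynkin diagram is a chain of 1 nodes with single edges (A_1). Hence the type is A_1.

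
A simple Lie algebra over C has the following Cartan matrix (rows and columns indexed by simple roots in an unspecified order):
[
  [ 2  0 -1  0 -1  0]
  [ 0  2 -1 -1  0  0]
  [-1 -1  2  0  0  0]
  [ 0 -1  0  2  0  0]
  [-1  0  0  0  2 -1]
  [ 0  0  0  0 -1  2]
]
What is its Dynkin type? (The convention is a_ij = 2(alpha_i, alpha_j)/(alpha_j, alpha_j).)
The matrix has rank 6 with 2's on the diagonal. Reading the off-diagonal entries as Dynkin edges (a single edge where a_ij = a_ji = -1; a double or triple edge where a_ij * a_ji = 2 or 3), the diagram is a chain of 6 nodes with single edges (A_6). One simple-root ordering that puts it in standard form is (alpha_4, alpha_2, alpha_3, alpha_1, alpha_5, alpha_6). So the algebra is type A_6, i.e. sl(7).

type A_6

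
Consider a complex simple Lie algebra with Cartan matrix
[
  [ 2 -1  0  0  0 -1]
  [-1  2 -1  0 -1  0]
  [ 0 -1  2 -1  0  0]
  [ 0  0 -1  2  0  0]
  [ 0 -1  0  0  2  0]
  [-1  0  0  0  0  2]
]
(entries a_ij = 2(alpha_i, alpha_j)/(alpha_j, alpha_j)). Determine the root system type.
E_6

The matrix has rank 6 with 2's on the diagonal. Reading the off-diagonal entries as Dynkin edges (a single edge where a_ij = a_ji = -1; a double or triple edge where a_ij * a_ji = 2 or 3), the diagram is a chain of 5 nodes with one extra node attached to the third node from one end (E_6). One simple-root ordering that puts it in standard form is (alpha_4, alpha_5, alpha_3, alpha_2, alpha_1, alpha_6). So the algebra is type E_6.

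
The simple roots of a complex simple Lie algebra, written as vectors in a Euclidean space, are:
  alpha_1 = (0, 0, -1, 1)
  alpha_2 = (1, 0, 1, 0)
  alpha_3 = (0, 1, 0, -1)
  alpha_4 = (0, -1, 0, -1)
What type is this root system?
D_4 (so(8))

Compute the Cartan integers a_ij = 2(alpha_i, alpha_j)/(alpha_j, alpha_j); the resulting 4x4 Cartan matrix is
[[2, -1, -1, -1], [-1, 2, 0, 0], [-1, 0, 2, 0], [-1, 0, 0, 2]].
All simple roots have the same length, so the diagram is simply laced. The associated Dynkin diagram is a chain of 2 nodes with a fork of two nodes at one end (D_4), so the type is D_4 (the algebra so(8)).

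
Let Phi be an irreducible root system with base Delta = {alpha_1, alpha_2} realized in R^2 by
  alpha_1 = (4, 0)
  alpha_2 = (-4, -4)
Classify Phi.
Compute the Cartan integers a_ij = 2(alpha_i, alpha_j)/(alpha_j, alpha_j); the resulting 2x2 Cartan matrix is
[[2, -1], [-2, 2]].
The roots have two lengths (squared-length ratio 2:1); the short ones are alpha_{1}. The associated Dynkin diagram is a chain of 2 nodes with a double edge at one end; the terminal node there is the unique short simple root (B_2), so the type is B_2 (the algebra so(5)).

type B_2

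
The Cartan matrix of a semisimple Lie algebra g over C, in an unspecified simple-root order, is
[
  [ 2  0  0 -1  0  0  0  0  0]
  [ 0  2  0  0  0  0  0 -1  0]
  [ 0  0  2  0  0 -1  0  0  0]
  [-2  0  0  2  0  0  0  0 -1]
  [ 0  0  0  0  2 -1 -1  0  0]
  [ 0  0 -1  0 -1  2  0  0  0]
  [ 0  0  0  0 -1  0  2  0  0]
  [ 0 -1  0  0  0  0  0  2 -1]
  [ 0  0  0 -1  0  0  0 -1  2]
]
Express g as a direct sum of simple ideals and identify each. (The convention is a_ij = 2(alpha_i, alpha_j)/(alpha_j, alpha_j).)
type A_4 ⊕ type B_5

The diagram associated to this matrix has two connected components: the simple roots {alpha_3, alpha_5, alpha_6, alpha_7} form a chain of 4 nodes with single edges (A_4), and {alpha_1, alpha_2, alpha_4, alpha_8, alpha_9} form a chain of 5 nodes with a double edge at one end; the terminal node there is the unique short simple root (B_5). A semisimple Lie algebra decomposes uniquely as the direct sum of simple ideals, one per connected component of its Dynkin diagram, so g ≅ A_4 ⊕ B_5 (dimension 24 + 55 = 79).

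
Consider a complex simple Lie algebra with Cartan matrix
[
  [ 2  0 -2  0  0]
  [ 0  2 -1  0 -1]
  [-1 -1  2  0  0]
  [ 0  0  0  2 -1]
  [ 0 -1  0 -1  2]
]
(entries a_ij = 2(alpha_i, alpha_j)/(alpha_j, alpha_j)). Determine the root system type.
The matrix has rank 5 with 2's on the diagonal. Reading the off-diagonal entries as Dynkin edges (a single edge where a_ij = a_ji = -1; a double or triple edge where a_ij * a_ji = 2 or 3), the diagram is a chain of 5 nodes with a double edge at one end; the terminal node there is the unique long simple root (C_5). One simple-root ordering that puts it in standard form is (alpha_4, alpha_5, alpha_2, alpha_3, alpha_1). So the algebra is type C_5, i.e. sp(10).

type C_5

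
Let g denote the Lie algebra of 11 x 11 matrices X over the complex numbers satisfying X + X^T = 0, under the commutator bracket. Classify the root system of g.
B_5

This is so(11) with 11 odd, which has dimension 11(11-1)/2 = 55 and rank (11-1)/2 = 5. In the classification of classical Lie algebras, the orthogonal algebra so(2n+1) in an odd number of variables has type B_n; here n = 5, so the Dynkin diagram is a chain of 5 nodes with a double edge at one end; the terminal node there is the unique short simple root (B_5). Hence the type is B_5.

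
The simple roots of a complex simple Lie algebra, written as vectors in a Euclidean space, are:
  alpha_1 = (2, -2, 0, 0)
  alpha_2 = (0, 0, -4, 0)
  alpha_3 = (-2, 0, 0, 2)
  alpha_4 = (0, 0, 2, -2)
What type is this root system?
C_4

Compute the Cartan integers a_ij = 2(alpha_i, alpha_j)/(alpha_j, alpha_j); the resulting 4x4 Cartan matrix is
[[2, 0, -1, 0], [0, 2, 0, -2], [-1, 0, 2, -1], [0, -1, -1, 2]].
The roots have two lengths (squared-length ratio 2:1); the short ones are alpha_{1,3,4}. The associated Dynkin diagram is a chain of 4 nodes with a double edge at one end; the terminal node there is the unique long simple root (C_4), so the type is C_4 (the algebra sp(8)).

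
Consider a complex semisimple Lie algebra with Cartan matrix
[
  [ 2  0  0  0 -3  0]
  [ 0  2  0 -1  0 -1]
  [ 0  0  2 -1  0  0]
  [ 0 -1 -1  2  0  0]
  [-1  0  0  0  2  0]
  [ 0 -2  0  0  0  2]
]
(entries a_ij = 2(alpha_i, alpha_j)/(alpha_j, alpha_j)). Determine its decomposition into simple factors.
The diagram associated to this matrix has two connected components: the simple roots {alpha_2, alpha_3, alpha_4, alpha_6} form a chain of 4 nodes with a double edge at one end; the terminal node there is the unique long simple root (C_4), and {alpha_1, alpha_5} form two nodes joined by a triple edge (G_2). A semisimple Lie algebra decomposes uniquely as the direct sum of simple ideals, one per connected component of its Dynkin diagram, so g ≅ C_4 ⊕ G_2 (dimension 36 + 14 = 50).

C4 ⊕ G2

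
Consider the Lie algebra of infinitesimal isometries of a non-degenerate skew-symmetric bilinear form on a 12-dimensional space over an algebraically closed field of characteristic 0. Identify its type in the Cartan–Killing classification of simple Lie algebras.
type C_6

This is sp(12), which has dimension 12(12+1)/2 = 78 and rank 12/2 = 6. In the classification of classical Lie algebras, the symplectic algebra sp(2n) has type C_n; here n = 6, so the Dynkin diagram is a chain of 6 nodes with a double edge at one end; the terminal node there is the unique long simple root (C_6). Hence the type is C_6.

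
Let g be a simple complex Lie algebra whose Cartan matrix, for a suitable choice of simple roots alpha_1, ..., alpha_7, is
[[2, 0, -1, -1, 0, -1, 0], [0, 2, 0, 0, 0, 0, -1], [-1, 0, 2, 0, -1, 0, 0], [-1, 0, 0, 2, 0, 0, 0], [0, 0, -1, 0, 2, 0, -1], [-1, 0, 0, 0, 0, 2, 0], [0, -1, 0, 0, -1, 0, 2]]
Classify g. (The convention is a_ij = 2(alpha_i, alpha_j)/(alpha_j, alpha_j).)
D_7

The matrix has rank 7 with 2's on the diagonal. Reading the off-diagonal entries as Dynkin edges (a single edge where a_ij = a_ji = -1; a double or triple edge where a_ij * a_ji = 2 or 3), the diagram is a chain of 5 nodes with a fork of two nodes at one end (D_7). One simple-root ordering that puts it in standard form is (alpha_2, alpha_7, alpha_5, alpha_3, alpha_1, alpha_6, alpha_4). So the algebra is type D_7, i.e. so(14).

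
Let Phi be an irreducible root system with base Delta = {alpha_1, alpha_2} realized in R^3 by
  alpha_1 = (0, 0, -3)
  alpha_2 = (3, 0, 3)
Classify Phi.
Compute the Cartan integers a_ij = 2(alpha_i, alpha_j)/(alpha_j, alpha_j); the resulting 2x2 Cartan matrix is
[[2, -1], [-2, 2]].
The roots have two lengths (squared-length ratio 2:1); the short ones are alpha_{1}. The associated Dynkin diagram is a chain of 2 nodes with a double edge at one end; the terminal node there is the unique short simple root (B_2), so the type is B_2 (the algebra so(5)).

type B_2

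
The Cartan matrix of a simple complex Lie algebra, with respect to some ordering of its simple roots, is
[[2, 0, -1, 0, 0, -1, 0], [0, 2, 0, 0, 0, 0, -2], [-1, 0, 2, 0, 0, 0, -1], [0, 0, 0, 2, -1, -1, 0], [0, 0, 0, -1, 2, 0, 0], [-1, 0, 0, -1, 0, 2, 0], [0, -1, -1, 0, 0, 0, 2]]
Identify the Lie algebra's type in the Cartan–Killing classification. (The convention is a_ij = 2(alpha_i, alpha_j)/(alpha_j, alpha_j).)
C7

The matrix has rank 7 with 2's on the diagonal. Reading the off-diagonal entries as Dynkin edges (a single edge where a_ij = a_ji = -1; a double or triple edge where a_ij * a_ji = 2 or 3), the diagram is a chain of 7 nodes with a double edge at one end; the terminal node there is the unique long simple root (C_7). One simple-root ordering that puts it in standard form is (alpha_5, alpha_4, alpha_6, alpha_1, alpha_3, alpha_7, alpha_2). So the algebra is type C_7, i.e. sp(14).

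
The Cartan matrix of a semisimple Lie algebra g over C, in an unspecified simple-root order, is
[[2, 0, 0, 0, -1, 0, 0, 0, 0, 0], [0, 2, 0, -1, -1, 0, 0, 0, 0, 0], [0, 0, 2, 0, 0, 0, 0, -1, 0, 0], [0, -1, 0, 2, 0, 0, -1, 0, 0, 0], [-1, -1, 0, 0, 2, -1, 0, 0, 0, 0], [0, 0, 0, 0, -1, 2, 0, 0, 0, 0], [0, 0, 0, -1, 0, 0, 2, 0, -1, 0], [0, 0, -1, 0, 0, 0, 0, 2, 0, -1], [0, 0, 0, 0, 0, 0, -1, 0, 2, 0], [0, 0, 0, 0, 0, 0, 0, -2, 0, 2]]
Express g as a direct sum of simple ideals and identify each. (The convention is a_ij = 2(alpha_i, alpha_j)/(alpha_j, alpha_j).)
type C_3 + type D_7

The diagram associated to this matrix has two connected components: the simple roots {alpha_3, alpha_8, alpha_10} form a chain of 3 nodes with a double edge at one end; the terminal node there is the unique long simple root (C_3), and {alpha_1, alpha_2, alpha_4, alpha_5, alpha_6, alpha_7, alpha_9} form a chain of 5 nodes with a fork of two nodes at one end (D_7). A semisimple Lie algebra decomposes uniquely as the direct sum of simple ideals, one per connected component of its Dynkin diagram, so g ≅ C_3 ⊕ D_7 (dimension 21 + 91 = 112).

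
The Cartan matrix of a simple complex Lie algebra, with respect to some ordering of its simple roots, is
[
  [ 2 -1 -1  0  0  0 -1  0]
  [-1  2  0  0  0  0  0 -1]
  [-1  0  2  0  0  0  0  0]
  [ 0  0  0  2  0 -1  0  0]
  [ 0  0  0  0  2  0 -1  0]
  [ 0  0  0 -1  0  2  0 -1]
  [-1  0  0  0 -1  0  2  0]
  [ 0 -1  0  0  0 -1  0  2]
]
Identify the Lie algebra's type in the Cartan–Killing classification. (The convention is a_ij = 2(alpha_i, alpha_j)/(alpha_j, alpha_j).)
The matrix has rank 8 with 2's on the diagonal. Reading the off-diagonal entries as Dynkin edges (a single edge where a_ij = a_ji = -1; a double or triple edge where a_ij * a_ji = 2 or 3), the diagram is a chain of 7 nodes with one extra node attached to the third node from one end (E_8). One simple-root ordering that puts it in standard form is (alpha_5, alpha_3, alpha_7, alpha_1, alpha_2, alpha_8, alpha_6, alpha_4). So the algebra is type E_8.

E_8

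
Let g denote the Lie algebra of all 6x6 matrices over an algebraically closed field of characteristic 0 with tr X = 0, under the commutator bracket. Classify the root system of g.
A_5

This is sl(6), which has dimension 6^2 - 1 = 35 and rank 6 - 1 = 5 (a Cartan subalgebra is the diagonal traceless matrices). In the classification of classical Lie algebras, the special linear algebra sl(n+1) has type A_n; here n = 5, so the Dynkin diagram is a chain of 5 nodes with single edges (A_5). Hence the type is A_5.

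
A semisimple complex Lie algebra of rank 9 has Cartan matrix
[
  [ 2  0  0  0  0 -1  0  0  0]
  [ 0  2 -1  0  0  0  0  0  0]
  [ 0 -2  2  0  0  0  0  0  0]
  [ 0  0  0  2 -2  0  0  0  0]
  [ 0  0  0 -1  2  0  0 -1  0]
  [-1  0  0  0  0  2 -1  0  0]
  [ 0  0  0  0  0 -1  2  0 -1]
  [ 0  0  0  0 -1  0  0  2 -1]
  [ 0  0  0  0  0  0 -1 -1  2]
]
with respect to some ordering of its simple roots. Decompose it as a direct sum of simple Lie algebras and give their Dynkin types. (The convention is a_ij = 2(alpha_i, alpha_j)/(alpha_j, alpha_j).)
The diagram associated to this matrix has two connected components: the simple roots {alpha_2, alpha_3} form a chain of 2 nodes with a double edge at one end; the terminal node there is the unique short simple root (B_2), and {alpha_1, alpha_4, alpha_5, alpha_6, alpha_7, alpha_8, alpha_9} form a chain of 7 nodes with a double edge at one end; the terminal node there is the unique long simple root (C_7). A semisimple Lie algebra decomposes uniquely as the direct sum of simple ideals, one per connected component of its Dynkin diagram, so g ≅ B_2 ⊕ C_7 (dimension 10 + 105 = 115).

B2 ⊕ C7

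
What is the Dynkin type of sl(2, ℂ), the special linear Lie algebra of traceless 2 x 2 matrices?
This is sl(2), which has dimension 2^2 - 1 = 3 and rank 2 - 1 = 1 (a Cartan subalgebra is the diagonal traceless matrices). In the classification of classical Lie algebras, the special linear algebra sl(n+1) has type A_n; here n = 1, so the Dynkin diagram is a chain of 1 nodes with single edges (A_1). Hence the type is A_1.

type A_1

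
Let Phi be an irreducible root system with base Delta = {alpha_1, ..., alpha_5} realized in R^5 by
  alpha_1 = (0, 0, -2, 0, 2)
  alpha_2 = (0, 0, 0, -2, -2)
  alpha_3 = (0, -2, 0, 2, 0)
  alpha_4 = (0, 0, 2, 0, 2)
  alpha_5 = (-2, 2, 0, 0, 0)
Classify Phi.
type D_5

Compute the Cartan integers a_ij = 2(alpha_i, alpha_j)/(alpha_j, alpha_j); the resulting 5x5 Cartan matrix is
[[2, -1, 0, 0, 0], [-1, 2, -1, -1, 0], [0, -1, 2, 0, -1], [0, -1, 0, 2, 0], [0, 0, -1, 0, 2]].
All simple roots have the same length, so the diagram is simply laced. The associated Dynkin diagram is a chain of 3 nodes with a fork of two nodes at one end (D_5), so the type is D_5 (the algebra so(10)).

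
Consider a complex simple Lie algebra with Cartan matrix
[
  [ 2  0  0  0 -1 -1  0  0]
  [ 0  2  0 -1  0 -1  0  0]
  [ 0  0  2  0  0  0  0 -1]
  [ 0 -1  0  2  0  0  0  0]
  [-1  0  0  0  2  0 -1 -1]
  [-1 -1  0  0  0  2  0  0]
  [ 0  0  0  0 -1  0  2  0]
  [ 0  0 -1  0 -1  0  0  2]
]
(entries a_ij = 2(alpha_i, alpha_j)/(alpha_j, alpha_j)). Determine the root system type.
The matrix has rank 8 with 2's on the diagonal. Reading the off-diagonal entries as Dynkin edges (a single edge where a_ij = a_ji = -1; a double or triple edge where a_ij * a_ji = 2 or 3), the diagram is a chain of 7 nodes with one extra node attached to the third node from one end (E_8). One simple-root ordering that puts it in standard form is (alpha_3, alpha_7, alpha_8, alpha_5, alpha_1, alpha_6, alpha_2, alpha_4). So the algebra is type E_8.

E8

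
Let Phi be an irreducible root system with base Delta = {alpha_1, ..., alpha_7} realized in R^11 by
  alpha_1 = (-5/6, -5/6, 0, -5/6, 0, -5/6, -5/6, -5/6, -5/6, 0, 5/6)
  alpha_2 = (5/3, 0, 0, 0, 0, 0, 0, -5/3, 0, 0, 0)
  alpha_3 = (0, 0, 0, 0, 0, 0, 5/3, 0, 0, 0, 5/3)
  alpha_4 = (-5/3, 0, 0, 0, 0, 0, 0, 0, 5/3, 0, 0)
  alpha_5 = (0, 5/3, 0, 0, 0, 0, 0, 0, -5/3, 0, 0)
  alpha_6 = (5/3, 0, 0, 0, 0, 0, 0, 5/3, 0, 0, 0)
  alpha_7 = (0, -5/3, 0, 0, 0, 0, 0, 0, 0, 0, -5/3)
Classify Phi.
type E_7

Compute the Cartan integers a_ij = 2(alpha_i, alpha_j)/(alpha_j, alpha_j); the resulting 7x7 Cartan matrix is
[[2, 0, 0, 0, 0, -1, 0], [0, 2, 0, -1, 0, 0, 0], [0, 0, 2, 0, 0, 0, -1], [0, -1, 0, 2, -1, -1, 0], [0, 0, 0, -1, 2, 0, -1], [-1, 0, 0, -1, 0, 2, 0], [0, 0, -1, 0, -1, 0, 2]].
All simple roots have the same length, so the diagram is simply laced. The associated Dynkin diagram is a chain of 6 nodes with one extra node attached to the third node from one end (E_7), so the type is E_7.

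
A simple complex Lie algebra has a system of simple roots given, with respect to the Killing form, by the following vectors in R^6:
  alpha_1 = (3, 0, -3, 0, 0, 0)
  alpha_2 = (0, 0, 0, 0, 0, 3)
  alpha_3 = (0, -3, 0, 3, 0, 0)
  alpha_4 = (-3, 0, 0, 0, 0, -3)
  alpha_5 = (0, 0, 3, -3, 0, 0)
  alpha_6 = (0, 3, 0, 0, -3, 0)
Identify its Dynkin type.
Compute the Cartan integers a_ij = 2(alpha_i, alpha_j)/(alpha_j, alpha_j); the resulting 6x6 Cartan matrix is
[[2, 0, 0, -1, -1, 0], [0, 2, 0, -1, 0, 0], [0, 0, 2, 0, -1, -1], [-1, -2, 0, 2, 0, 0], [-1, 0, -1, 0, 2, 0], [0, 0, -1, 0, 0, 2]].
The roots have two lengths (squared-length ratio 2:1); the short ones are alpha_{2}. The associated Dynkin diagram is a chain of 6 nodes with a double edge at one end; the terminal node there is the unique short simple root (B_6), so the type is B_6 (the algebra so(13)).

type B_6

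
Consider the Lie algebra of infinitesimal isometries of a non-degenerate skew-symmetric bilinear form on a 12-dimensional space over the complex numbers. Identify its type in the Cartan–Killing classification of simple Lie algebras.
type C_6

This is sp(12), which has dimension 12(12+1)/2 = 78 and rank 12/2 = 6. In the classification of classical Lie algebras, the symplectic algebra sp(2n) has type C_n; here n = 6, so the Dynkin diagram is a chain of 6 nodes with a double edge at one end; the terminal node there is the unique long simple root (C_6). Hence the type is C_6.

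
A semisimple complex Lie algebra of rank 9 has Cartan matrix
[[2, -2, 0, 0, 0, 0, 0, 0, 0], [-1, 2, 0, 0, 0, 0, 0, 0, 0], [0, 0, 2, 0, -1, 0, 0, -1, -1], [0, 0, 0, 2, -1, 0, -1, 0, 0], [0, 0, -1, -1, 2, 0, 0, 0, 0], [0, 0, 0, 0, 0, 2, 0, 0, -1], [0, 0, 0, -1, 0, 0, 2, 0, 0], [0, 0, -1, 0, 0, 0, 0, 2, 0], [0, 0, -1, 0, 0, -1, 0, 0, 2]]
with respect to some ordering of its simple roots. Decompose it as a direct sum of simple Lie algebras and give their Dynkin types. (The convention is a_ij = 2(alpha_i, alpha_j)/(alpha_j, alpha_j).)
The diagram associated to this matrix has two connected components: the simple roots {alpha_1, alpha_2} form a chain of 2 nodes with a double edge at one end; the terminal node there is the unique short simple root (B_2), and {alpha_3, alpha_4, alpha_5, alpha_6, alpha_7, alpha_8, alpha_9} form a chain of 6 nodes with one extra node attached to the third node from one end (E_7). A semisimple Lie algebra decomposes uniquely as the direct sum of simple ideals, one per connected component of its Dynkin diagram, so g ≅ B_2 ⊕ E_7 (dimension 10 + 133 = 143).

B2 + E7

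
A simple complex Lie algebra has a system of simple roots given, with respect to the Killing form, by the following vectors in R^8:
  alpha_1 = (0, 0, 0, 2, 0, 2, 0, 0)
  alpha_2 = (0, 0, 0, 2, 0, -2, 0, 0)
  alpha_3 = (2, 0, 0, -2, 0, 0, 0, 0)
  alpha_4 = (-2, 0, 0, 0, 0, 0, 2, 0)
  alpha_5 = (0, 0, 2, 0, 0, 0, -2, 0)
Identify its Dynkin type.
type D_5

Compute the Cartan integers a_ij = 2(alpha_i, alpha_j)/(alpha_j, alpha_j); the resulting 5x5 Cartan matrix is
[[2, 0, -1, 0, 0], [0, 2, -1, 0, 0], [-1, -1, 2, -1, 0], [0, 0, -1, 2, -1], [0, 0, 0, -1, 2]].
All simple roots have the same length, so the diagram is simply laced. The associated Dynkin diagram is a chain of 3 nodes with a fork of two nodes at one end (D_5), so the type is D_5 (the algebra so(10)).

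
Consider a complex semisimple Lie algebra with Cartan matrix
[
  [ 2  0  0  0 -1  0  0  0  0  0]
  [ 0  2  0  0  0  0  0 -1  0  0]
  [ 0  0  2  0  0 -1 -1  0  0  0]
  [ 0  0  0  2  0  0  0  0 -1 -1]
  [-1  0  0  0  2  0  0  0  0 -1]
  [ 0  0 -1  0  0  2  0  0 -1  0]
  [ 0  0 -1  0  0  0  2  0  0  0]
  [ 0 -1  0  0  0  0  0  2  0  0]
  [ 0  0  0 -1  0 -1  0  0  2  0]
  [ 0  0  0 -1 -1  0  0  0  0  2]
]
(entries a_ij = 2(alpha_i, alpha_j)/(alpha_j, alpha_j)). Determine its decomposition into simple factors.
A_2 + A_8

The diagram associated to this matrix has two connected components: the simple roots {alpha_2, alpha_8} form a chain of 2 nodes with single edges (A_2), and {alpha_1, alpha_3, alpha_4, alpha_5, alpha_6, alpha_7, alpha_9, alpha_10} form a chain of 8 nodes with single edges (A_8). A semisimple Lie algebra decomposes uniquely as the direct sum of simple ideals, one per connected component of its Dynkin diagram, so g ≅ A_2 ⊕ A_8 (dimension 8 + 80 = 88).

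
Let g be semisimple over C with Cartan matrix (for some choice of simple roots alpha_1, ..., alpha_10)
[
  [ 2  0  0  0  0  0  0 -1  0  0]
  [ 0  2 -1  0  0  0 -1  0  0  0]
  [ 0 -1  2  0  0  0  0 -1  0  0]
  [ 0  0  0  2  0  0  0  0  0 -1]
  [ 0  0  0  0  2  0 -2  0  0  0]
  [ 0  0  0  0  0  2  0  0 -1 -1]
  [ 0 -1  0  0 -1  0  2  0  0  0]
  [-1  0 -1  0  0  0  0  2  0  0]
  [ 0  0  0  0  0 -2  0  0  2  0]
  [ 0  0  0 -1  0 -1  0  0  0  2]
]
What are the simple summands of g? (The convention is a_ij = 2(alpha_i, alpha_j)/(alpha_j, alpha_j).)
type C_4 ⊕ type C_6

The diagram associated to this matrix has two connected components: the simple roots {alpha_4, alpha_6, alpha_9, alpha_10} form a chain of 4 nodes with a double edge at one end; the terminal node there is the unique long simple root (C_4), and {alpha_1, alpha_2, alpha_3, alpha_5, alpha_7, alpha_8} form a chain of 6 nodes with a double edge at one end; the terminal node there is the unique long simple root (C_6). A semisimple Lie algebra decomposes uniquely as the direct sum of simple ideals, one per connected component of its Dynkin diagram, so g ≅ C_4 ⊕ C_6 (dimension 36 + 78 = 114).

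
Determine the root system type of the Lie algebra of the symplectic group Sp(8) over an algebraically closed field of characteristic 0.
This is sp(8), which has dimension 8(8+1)/2 = 36 and rank 8/2 = 4. In the classification of classical Lie algebras, the symplectic algebra sp(2n) has type C_n; here n = 4, so the Dynkin diagram is a chain of 4 nodes with a double edge at one end; the terminal node there is the unique long simple root (C_4). Hence the type is C_4.

C_4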